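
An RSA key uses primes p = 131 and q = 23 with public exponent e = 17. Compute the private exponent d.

673

φ(n) = (p−1)(q−1) = 130·22 = 2860.
Need d with 17·d ≡ 1 (mod 2860). Apply the extended Euclidean algorithm:
2860 = 168·17 + 4
17 = 4·4 + 1
4 = 4·1 + 0
Back-substitute:
1 = 17 − 4·4
1 = −4·2860 + 673·17
So 17·673 ≡ 1 (mod 2860), hence d = 673.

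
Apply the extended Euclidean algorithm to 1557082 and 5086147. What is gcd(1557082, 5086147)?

Repeated division:
5086147 = 3·1557082 + 414901
1557082 = 3·414901 + 312379
414901 = 1·312379 + 102522
312379 = 3·102522 + 4813
102522 = 21·4813 + 1449
4813 = 3·1449 + 466
1449 = 3·466 + 51
466 = 9·51 + 7
51 = 7·7 + 2
7 = 3·2 + 1
2 = 2·1 + 0
gcd(1557082, 5086147) = 1.
Express as a combination:
1 = 7 − 3·2
1 = −3·51 + 22·7
1 = 22·466 − 201·51
1 = −201·1449 + 625·466
1 = 625·4813 − 2076·1449
1 = −2076·102522 + 44221·4813
1 = 44221·312379 − 134739·102522
1 = −134739·414901 + 178960·312379
1 = 178960·1557082 − 671619·414901
1 = −671619·5086147 + 2193817·1557082
So 1 = (-671619)·5086147 + (2193817)·1557082.

1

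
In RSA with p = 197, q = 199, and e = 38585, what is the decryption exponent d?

φ(n) = (p−1)(q−1) = 196·198 = 38808.
Need d with 38585·d ≡ 1 (mod 38808). Apply the extended Euclidean algorithm:
38808 = 1*38585 + 223
38585 = 173*223 + 6
223 = 37*6 + 1
6 = 6*1 + 0
Back-substitute:
1 = 223 − 37·6
1 = −37·38585 + 6402·223
1 = 6402·38808 − 6439·38585
So 38585·(-6439) ≡ 1 (mod 38808), hence d ≡ -6439 ≡ 32369 (mod 38808).

32369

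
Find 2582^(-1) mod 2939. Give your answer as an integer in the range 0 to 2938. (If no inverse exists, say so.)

Apply the Euclidean algorithm to 2939 and 2582:
2939 = 1*2582 + 357
2582 = 7*357 + 83
357 = 4*83 + 25
83 = 3*25 + 8
25 = 3*8 + 1
8 = 8*1 + 0
The gcd is 1. Working backward:
1 = 25 − 3·8
1 = −3·83 + 10·25
1 = 10·357 − 43·83
1 = −43·2582 + 311·357
1 = 311·2939 − 354·2582
Hence 2582⁻¹ ≡ -354 ≡ 2585 (mod 2939).

2585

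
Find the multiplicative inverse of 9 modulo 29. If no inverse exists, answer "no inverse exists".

Run Euclid on (29, 9):
29 = 3·9 + 2
9 = 4·2 + 1
2 = 2·1 + 0
Since gcd(9, 29) = 1, back-substitute to write 1 as a combination:
1 = 9 − 4·2
1 = −4·29 + 13·9
So 9·13 ≡ 1 (mod 29).

13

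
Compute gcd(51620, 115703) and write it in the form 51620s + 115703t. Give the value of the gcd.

1

Apply Euclid's algorithm to 115703 and 51620:
115703 = 2×51620 + 12463
51620 = 4×12463 + 1768
12463 = 7×1768 + 87
1768 = 20×87 + 28
87 = 3×28 + 3
28 = 9×3 + 1
3 = 3×1 + 0
gcd(51620, 115703) = 1.
Express as a combination:
1 = 28 − 9·3
1 = −9·87 + 28·28
1 = 28·1768 − 569·87
1 = −569·12463 + 4011·1768
1 = 4011·51620 − 16613·12463
1 = −16613·115703 + 37237·51620
So 1 = (-16613)·115703 + (37237)·51620.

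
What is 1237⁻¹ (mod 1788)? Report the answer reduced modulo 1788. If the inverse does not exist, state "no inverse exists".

649

Run Euclid on (1788, 1237):
1788 = 1×1237 + 551
1237 = 2×551 + 135
551 = 4×135 + 11
135 = 12×11 + 3
11 = 3×3 + 2
3 = 1×2 + 1
2 = 2×1 + 0
gcd = 1, so the inverse exists. Back-substitute:
1 = 3 − 2
1 = −11 + 4·3
1 = 4·135 − 49·11
1 = −49·551 + 200·135
1 = 200·1237 − 449·551
1 = −449·1788 + 649·1237
So 1237·649 ≡ 1 (mod 1788).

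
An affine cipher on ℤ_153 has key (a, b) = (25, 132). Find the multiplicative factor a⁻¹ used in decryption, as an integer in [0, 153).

Extended Euclidean algorithm:
153 = 6·25 + 3
25 = 8·3 + 1
3 = 3·1 + 0
gcd = 1, so the inverse exists. Back-substitute:
1 = 25 − 8·3
1 = −8·153 + 49·25
So 25·49 ≡ 1 (mod 153).

49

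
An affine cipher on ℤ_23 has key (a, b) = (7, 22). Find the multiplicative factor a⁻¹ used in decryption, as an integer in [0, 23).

10

Extended Euclidean algorithm:
23 = 3·7 + 2
7 = 3·2 + 1
2 = 2·1 + 0
The gcd is 1. Working backward:
1 = 7 − 3·2
1 = −3·23 + 10·7
So 7·10 ≡ 1 (mod 23).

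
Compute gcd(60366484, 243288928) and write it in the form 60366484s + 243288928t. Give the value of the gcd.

4

Euclidean algorithm:
243288928 = 4·60366484 + 1822992
60366484 = 33·1822992 + 207748
1822992 = 8·207748 + 161008
207748 = 1·161008 + 46740
161008 = 3·46740 + 20788
46740 = 2·20788 + 5164
20788 = 4·5164 + 132
5164 = 39·132 + 16
132 = 8·16 + 4
16 = 4·4 + 0
gcd(60366484, 243288928) = 4.
Express as a combination:
4 = 132 − 8·16
4 = −8·5164 + 313·132
4 = 313·20788 − 1260·5164
4 = −1260·46740 + 2833·20788
4 = 2833·161008 − 9759·46740
4 = −9759·207748 + 12592·161008
4 = 12592·1822992 − 110495·207748
4 = −110495·60366484 + 3658927·1822992
4 = 3658927·243288928 − 14746203·60366484
So 4 = (3658927)·243288928 + (-14746203)·60366484.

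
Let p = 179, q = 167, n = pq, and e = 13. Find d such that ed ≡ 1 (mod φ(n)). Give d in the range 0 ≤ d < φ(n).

2273

φ(n) = (p−1)(q−1) = 178·166 = 29548.
Need d with 13·d ≡ 1 (mod 29548). Apply the extended Euclidean algorithm:
29548 = 2272·13 + 12
13 = 1·12 + 1
12 = 12·1 + 0
Back-substitute:
1 = 13 − 12
1 = −29548 + 2273·13
So 13·2273 ≡ 1 (mod 29548), hence d = 2273.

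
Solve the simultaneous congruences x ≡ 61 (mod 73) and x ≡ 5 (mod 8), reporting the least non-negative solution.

61

Write x = 61 + 73·k. Then 73·k ≡ 5 − 61 ≡ 0 (mod 8).
Need 73⁻¹ mod 8. Extended Euclid on (8, 1):
8 = 8×1 + 0
73⁻¹ ≡ 1 (mod 8), so k ≡ 1·0 ≡ 0 (mod 8).
x = 61 + 73·0 = 61.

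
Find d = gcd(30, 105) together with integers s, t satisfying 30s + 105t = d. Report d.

Euclidean algorithm:
105 = 3·30 + 15
30 = 2·15 + 0
gcd(30, 105) = 15.
Working backward:
15 = 105 − 3·30
So 15 = (1)·105 + (-3)·30.

15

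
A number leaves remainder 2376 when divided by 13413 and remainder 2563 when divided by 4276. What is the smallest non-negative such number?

8144067

Write x = 2376 + 13413·k. Then 13413·k ≡ 2563 − 2376 ≡ 187 (mod 4276).
Need 13413⁻¹ mod 4276. Extended Euclid on (4276, 585):
4276 = 7*585 + 181
585 = 3*181 + 42
181 = 4*42 + 13
42 = 3*13 + 3
13 = 4*3 + 1
3 = 3*1 + 0
Back-substitute:
1 = 13 − 4·3
1 = −4·42 + 13·13
1 = 13·181 − 56·42
1 = −56·585 + 181·181
1 = 181·4276 − 1323·585
13413⁻¹ ≡ 2953 (mod 4276), so k ≡ 2953·187 ≡ 607 (mod 4276).
x = 2376 + 13413·607 = 8144067.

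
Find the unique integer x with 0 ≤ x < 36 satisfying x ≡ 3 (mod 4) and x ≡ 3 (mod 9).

Write x = 3 + 4·k. Then 4·k ≡ 3 − 3 ≡ 0 (mod 9).
Need 4⁻¹ mod 9. Extended Euclid on (9, 4):
9 = 2·4 + 1
4 = 4·1 + 0
Back-substitute:
1 = 9 − 2·4
4⁻¹ ≡ 7 (mod 9), so k ≡ 7·0 ≡ 0 (mod 9).
x = 3 + 4·0 = 3.

3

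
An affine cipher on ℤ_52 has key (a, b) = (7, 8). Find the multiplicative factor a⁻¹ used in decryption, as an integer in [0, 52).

gcd(52, 7) by repeated division:
52 = 7·7 + 3
7 = 2·3 + 1
3 = 3·1 + 0
Since gcd(7, 52) = 1, back-substitute to write 1 as a combination:
1 = 7 − 2·3
1 = −2·52 + 15·7
So 7·15 ≡ 1 (mod 52).

15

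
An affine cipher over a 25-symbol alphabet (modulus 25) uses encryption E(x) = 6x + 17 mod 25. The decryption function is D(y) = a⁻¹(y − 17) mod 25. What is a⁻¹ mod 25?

gcd(25, 6) by repeated division:
25 = 4·6 + 1
6 = 6·1 + 0
Since gcd(6, 25) = 1, back-substitute to write 1 as a combination:
1 = 25 − 4·6
Thus 6·(-4) ≡ 1 (mod 25); reducing, -4 mod 25 = 21.

21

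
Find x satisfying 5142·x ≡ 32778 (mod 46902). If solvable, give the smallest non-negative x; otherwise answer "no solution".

1256

First find gcd(5142, 46902):
46902 = 9*5142 + 624
5142 = 8*624 + 150
624 = 4*150 + 24
150 = 6*24 + 6
24 = 4*6 + 0
gcd = 6 and 6 | 32778, so solutions exist. Divide through by 6: 857x ≡ 5463 (mod 7817).
Now find 857⁻¹ mod 7817:
7817 = 9×857 + 104
857 = 8×104 + 25
104 = 4×25 + 4
25 = 6×4 + 1
4 = 4×1 + 0
Back-substitute:
1 = 25 − 6·4
1 = −6·104 + 25·25
1 = 25·857 − 206·104
1 = −206·7817 + 1879·857
So 857⁻¹ ≡ 1879 (mod 7817).
Then x ≡ 1879·5463 ≡ 1256 (mod 7817); the smallest non-negative solution is x = 1256.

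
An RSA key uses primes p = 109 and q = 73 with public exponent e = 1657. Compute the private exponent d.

φ(n) = (p−1)(q−1) = 108·72 = 7776.
Need d with 1657·d ≡ 1 (mod 7776). Apply the extended Euclidean algorithm:
7776 = 4×1657 + 1148
1657 = 1×1148 + 509
1148 = 2×509 + 130
509 = 3×130 + 119
130 = 1×119 + 11
119 = 10×11 + 9
11 = 1×9 + 2
9 = 4×2 + 1
2 = 2×1 + 0
Back-substitute:
1 = 9 − 4·2
1 = −4·11 + 5·9
1 = 5·119 − 54·11
1 = −54·130 + 59·119
1 = 59·509 − 231·130
1 = −231·1148 + 521·509
1 = 521·1657 − 752·1148
1 = −752·7776 + 3529·1657
So 1657·3529 ≡ 1 (mod 7776), hence d = 3529.

3529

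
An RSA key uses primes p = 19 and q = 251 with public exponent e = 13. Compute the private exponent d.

2077

φ(n) = (p−1)(q−1) = 18·250 = 4500.
Need d with 13·d ≡ 1 (mod 4500). Apply the extended Euclidean algorithm:
4500 = 346×13 + 2
13 = 6×2 + 1
2 = 2×1 + 0
Back-substitute:
1 = 13 − 6·2
1 = −6·4500 + 2077·13
So 13·2077 ≡ 1 (mod 4500), hence d = 2077.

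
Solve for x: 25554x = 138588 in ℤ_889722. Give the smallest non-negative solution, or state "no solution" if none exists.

65462

First find gcd(25554, 889722):
889722 = 34×25554 + 20886
25554 = 1×20886 + 4668
20886 = 4×4668 + 2214
4668 = 2×2214 + 240
2214 = 9×240 + 54
240 = 4×54 + 24
54 = 2×24 + 6
24 = 4×6 + 0
gcd = 6 and 6 | 138588, so solutions exist. Divide through by 6: 4259x ≡ 23098 (mod 148287).
Now find 4259⁻¹ mod 148287:
148287 = 34·4259 + 3481
4259 = 1·3481 + 778
3481 = 4·778 + 369
778 = 2·369 + 40
369 = 9·40 + 9
40 = 4·9 + 4
9 = 2·4 + 1
4 = 4·1 + 0
Back-substitute:
1 = 9 − 2·4
1 = −2·40 + 9·9
1 = 9·369 − 83·40
1 = −83·778 + 175·369
1 = 175·3481 − 783·778
1 = −783·4259 + 958·3481
1 = 958·148287 − 33355·4259
So 4259·(-33355) ≡ 1 (mod 148287), i.e. 4259⁻¹ ≡ 114932.
Then x ≡ 114932·23098 ≡ 65462 (mod 148287); the smallest non-negative solution is x = 65462.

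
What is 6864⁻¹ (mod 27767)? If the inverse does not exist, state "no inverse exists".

8839

Apply the Euclidean algorithm to 27767 and 6864:
27767 = 4×6864 + 311
6864 = 22×311 + 22
311 = 14×22 + 3
22 = 7×3 + 1
3 = 3×1 + 0
Since gcd(6864, 27767) = 1, back-substitute to write 1 as a combination:
1 = 22 − 7·3
1 = −7·311 + 99·22
1 = 99·6864 − 2185·311
1 = −2185·27767 + 8839·6864
So 6864·8839 ≡ 1 (mod 27767).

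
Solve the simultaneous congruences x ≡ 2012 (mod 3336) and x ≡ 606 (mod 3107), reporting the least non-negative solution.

1746740

Write x = 2012 + 3336·k. Then 3336·k ≡ 606 − 2012 ≡ 1701 (mod 3107).
Need 3336⁻¹ mod 3107. Extended Euclid on (3107, 229):
3107 = 13·229 + 130
229 = 1·130 + 99
130 = 1·99 + 31
99 = 3·31 + 6
31 = 5·6 + 1
6 = 6·1 + 0
Back-substitute:
1 = 31 − 5·6
1 = −5·99 + 16·31
1 = 16·130 − 21·99
1 = −21·229 + 37·130
1 = 37·3107 − 502·229
3336⁻¹ ≡ 2605 (mod 3107), so k ≡ 2605·1701 ≡ 523 (mod 3107).
x = 2012 + 3336·523 = 1746740.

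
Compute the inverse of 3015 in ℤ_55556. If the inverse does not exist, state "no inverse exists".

42639

Apply the Euclidean algorithm to 55556 and 3015:
55556 = 18×3015 + 1286
3015 = 2×1286 + 443
1286 = 2×443 + 400
443 = 1×400 + 43
400 = 9×43 + 13
43 = 3×13 + 4
13 = 3×4 + 1
4 = 4×1 + 0
The gcd is 1. Working backward:
1 = 13 − 3·4
1 = −3·43 + 10·13
1 = 10·400 − 93·43
1 = −93·443 + 103·400
1 = 103·1286 − 299·443
1 = −299·3015 + 701·1286
1 = 701·55556 − 12917·3015
Hence 3015⁻¹ ≡ -12917 ≡ 42639 (mod 55556).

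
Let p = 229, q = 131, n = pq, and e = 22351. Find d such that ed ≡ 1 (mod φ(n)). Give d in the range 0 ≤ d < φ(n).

φ(n) = (p−1)(q−1) = 228·130 = 29640.
Need d with 22351·d ≡ 1 (mod 29640). Apply the extended Euclidean algorithm:
29640 = 1*22351 + 7289
22351 = 3*7289 + 484
7289 = 15*484 + 29
484 = 16*29 + 20
29 = 1*20 + 9
20 = 2*9 + 2
9 = 4*2 + 1
2 = 2*1 + 0
Back-substitute:
1 = 9 − 4·2
1 = −4·20 + 9·9
1 = 9·29 − 13·20
1 = −13·484 + 217·29
1 = 217·7289 − 3268·484
1 = −3268·22351 + 10021·7289
1 = 10021·29640 − 13289·22351
So 22351·(-13289) ≡ 1 (mod 29640), hence d ≡ -13289 ≡ 16351 (mod 29640).

16351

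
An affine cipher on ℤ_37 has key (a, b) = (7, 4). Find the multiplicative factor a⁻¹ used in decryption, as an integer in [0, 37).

16

Run Euclid on (37, 7):
37 = 5·7 + 2
7 = 3·2 + 1
2 = 2·1 + 0
The gcd is 1. Working backward:
1 = 7 − 3·2
1 = −3·37 + 16·7
So 7·16 ≡ 1 (mod 37).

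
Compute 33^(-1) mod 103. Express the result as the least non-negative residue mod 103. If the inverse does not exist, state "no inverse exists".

25

Run Euclid on (103, 33):
103 = 3×33 + 4
33 = 8×4 + 1
4 = 4×1 + 0
The gcd is 1. Working backward:
1 = 33 − 8·4
1 = −8·103 + 25·33
So 33·25 ≡ 1 (mod 103).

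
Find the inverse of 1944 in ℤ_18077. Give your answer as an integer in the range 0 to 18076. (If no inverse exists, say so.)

Apply the Euclidean algorithm to 18077 and 1944:
18077 = 9×1944 + 581
1944 = 3×581 + 201
581 = 2×201 + 179
201 = 1×179 + 22
179 = 8×22 + 3
22 = 7×3 + 1
3 = 3×1 + 0
Since gcd(1944, 18077) = 1, back-substitute to write 1 as a combination:
1 = 22 − 7·3
1 = −7·179 + 57·22
1 = 57·201 − 64·179
1 = −64·581 + 185·201
1 = 185·1944 − 619·581
1 = −619·18077 + 5756·1944
So 1944·5756 ≡ 1 (mod 18077).

5756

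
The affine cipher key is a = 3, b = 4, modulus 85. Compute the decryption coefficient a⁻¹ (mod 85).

57

Apply the Euclidean algorithm to 85 and 3:
85 = 28·3 + 1
3 = 3·1 + 0
gcd = 1, so the inverse exists. Back-substitute:
1 = 85 − 28·3
Hence 3⁻¹ ≡ -28 ≡ 57 (mod 85).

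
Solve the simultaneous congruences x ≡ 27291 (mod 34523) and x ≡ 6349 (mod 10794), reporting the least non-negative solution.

241619245

Write x = 27291 + 34523·k. Then 34523·k ≡ 6349 − 27291 ≡ 646 (mod 10794).
Need 34523⁻¹ mod 10794. Extended Euclid on (10794, 2141):
10794 = 5·2141 + 89
2141 = 24·89 + 5
89 = 17·5 + 4
5 = 1·4 + 1
4 = 4·1 + 0
Back-substitute:
1 = 5 − 4
1 = −89 + 18·5
1 = 18·2141 − 433·89
1 = −433·10794 + 2183·2141
34523⁻¹ ≡ 2183 (mod 10794), so k ≡ 2183·646 ≡ 6998 (mod 10794).
x = 27291 + 34523·6998 = 241619245.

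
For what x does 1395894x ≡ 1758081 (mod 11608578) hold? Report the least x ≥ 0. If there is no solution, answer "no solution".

gcd(1395894, 11608578):
11608578 = 8·1395894 + 441426
1395894 = 3·441426 + 71616
441426 = 6·71616 + 11730
71616 = 6·11730 + 1236
11730 = 9·1236 + 606
1236 = 2·606 + 24
606 = 25·24 + 6
24 = 4·6 + 0
gcd = 6, but 6 ∤ 1758081, so the congruence has no solution.

no solution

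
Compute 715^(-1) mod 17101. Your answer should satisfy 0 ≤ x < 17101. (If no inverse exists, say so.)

Apply the Euclidean algorithm to 17101 and 715:
17101 = 23·715 + 656
715 = 1·656 + 59
656 = 11·59 + 7
59 = 8·7 + 3
7 = 2·3 + 1
3 = 3·1 + 0
The gcd is 1. Working backward:
1 = 7 − 2·3
1 = −2·59 + 17·7
1 = 17·656 − 189·59
1 = −189·715 + 206·656
1 = 206·17101 − 4927·715
Hence 715⁻¹ ≡ -4927 ≡ 12174 (mod 17101).

12174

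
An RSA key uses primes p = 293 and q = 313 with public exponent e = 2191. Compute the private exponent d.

58255

φ(n) = (p−1)(q−1) = 292·312 = 91104.
Need d with 2191·d ≡ 1 (mod 91104). Apply the extended Euclidean algorithm:
91104 = 41·2191 + 1273
2191 = 1·1273 + 918
1273 = 1·918 + 355
918 = 2·355 + 208
355 = 1·208 + 147
208 = 1·147 + 61
147 = 2·61 + 25
61 = 2·25 + 11
25 = 2·11 + 3
11 = 3·3 + 2
3 = 1·2 + 1
2 = 2·1 + 0
Back-substitute:
1 = 3 − 2
1 = −11 + 4·3
1 = 4·25 − 9·11
1 = −9·61 + 22·25
1 = 22·147 − 53·61
1 = −53·208 + 75·147
1 = 75·355 − 128·208
1 = −128·918 + 331·355
1 = 331·1273 − 459·918
1 = −459·2191 + 790·1273
1 = 790·91104 − 32849·2191
So 2191·(-32849) ≡ 1 (mod 91104), hence d ≡ -32849 ≡ 58255 (mod 91104).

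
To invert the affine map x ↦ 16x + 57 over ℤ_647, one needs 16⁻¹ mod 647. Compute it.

364

Run Euclid on (647, 16):
647 = 40×16 + 7
16 = 2×7 + 2
7 = 3×2 + 1
2 = 2×1 + 0
gcd = 1, so the inverse exists. Back-substitute:
1 = 7 − 3·2
1 = −3·16 + 7·7
1 = 7·647 − 283·16
Thus 16·(-283) ≡ 1 (mod 647); reducing, -283 mod 647 = 364.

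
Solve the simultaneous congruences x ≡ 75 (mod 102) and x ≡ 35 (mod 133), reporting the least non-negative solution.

Write x = 75 + 102·k. Then 102·k ≡ 35 − 75 ≡ 93 (mod 133).
Need 102⁻¹ mod 133. Extended Euclid on (133, 102):
133 = 1·102 + 31
102 = 3·31 + 9
31 = 3·9 + 4
9 = 2·4 + 1
4 = 4·1 + 0
Back-substitute:
1 = 9 − 2·4
1 = −2·31 + 7·9
1 = 7·102 − 23·31
1 = −23·133 + 30·102
102⁻¹ ≡ 30 (mod 133), so k ≡ 30·93 ≡ 130 (mod 133).
x = 75 + 102·130 = 13335.

13335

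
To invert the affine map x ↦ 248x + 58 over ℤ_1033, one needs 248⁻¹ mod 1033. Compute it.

gcd(1033, 248) by repeated division:
1033 = 4*248 + 41
248 = 6*41 + 2
41 = 20*2 + 1
2 = 2*1 + 0
gcd = 1, so the inverse exists. Back-substitute:
1 = 41 − 20·2
1 = −20·248 + 121·41
1 = 121·1033 − 504·248
Thus 248·(-504) ≡ 1 (mod 1033); reducing, -504 mod 1033 = 529.

529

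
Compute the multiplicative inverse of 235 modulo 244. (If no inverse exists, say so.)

27

gcd(244, 235) by repeated division:
244 = 1*235 + 9
235 = 26*9 + 1
9 = 9*1 + 0
gcd = 1, so the inverse exists. Back-substitute:
1 = 235 − 26·9
1 = −26·244 + 27·235
So 235·27 ≡ 1 (mod 244).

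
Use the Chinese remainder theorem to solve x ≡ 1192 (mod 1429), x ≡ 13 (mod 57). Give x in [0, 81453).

Write x = 1192 + 1429·k. Then 1429·k ≡ 13 − 1192 ≡ 18 (mod 57).
Need 1429⁻¹ mod 57. Extended Euclid on (57, 4):
57 = 14×4 + 1
4 = 4×1 + 0
Back-substitute:
1 = 57 − 14·4
1429⁻¹ ≡ 43 (mod 57), so k ≡ 43·18 ≡ 33 (mod 57).
x = 1192 + 1429·33 = 48349.

48349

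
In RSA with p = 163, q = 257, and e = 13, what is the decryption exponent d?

19141

φ(n) = (p−1)(q−1) = 162·256 = 41472.
Need d with 13·d ≡ 1 (mod 41472). Apply the extended Euclidean algorithm:
41472 = 3190*13 + 2
13 = 6*2 + 1
2 = 2*1 + 0
Back-substitute:
1 = 13 − 6·2
1 = −6·41472 + 19141·13
So 13·19141 ≡ 1 (mod 41472), hence d = 19141.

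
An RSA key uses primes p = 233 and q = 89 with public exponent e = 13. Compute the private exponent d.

3141

φ(n) = (p−1)(q−1) = 232·88 = 20416.
Need d with 13·d ≡ 1 (mod 20416). Apply the extended Euclidean algorithm:
20416 = 1570*13 + 6
13 = 2*6 + 1
6 = 6*1 + 0
Back-substitute:
1 = 13 − 2·6
1 = −2·20416 + 3141·13
So 13·3141 ≡ 1 (mod 20416), hence d = 3141.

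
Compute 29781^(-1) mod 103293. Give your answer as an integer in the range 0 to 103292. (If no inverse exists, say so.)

no inverse exists

Euclidean algorithm on 103293, 29781:
103293 = 3·29781 + 13950
29781 = 2·13950 + 1881
13950 = 7·1881 + 783
1881 = 2·783 + 315
783 = 2·315 + 153
315 = 2·153 + 9
153 = 17·9 + 0
The gcd is 9, not 1, hence no inverse exists.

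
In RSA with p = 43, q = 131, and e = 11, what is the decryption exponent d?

3971

φ(n) = (p−1)(q−1) = 42·130 = 5460.
Need d with 11·d ≡ 1 (mod 5460). Apply the extended Euclidean algorithm:
5460 = 496·11 + 4
11 = 2·4 + 3
4 = 1·3 + 1
3 = 3·1 + 0
Back-substitute:
1 = 4 − 3
1 = −11 + 3·4
1 = 3·5460 − 1489·11
So 11·(-1489) ≡ 1 (mod 5460), hence d ≡ -1489 ≡ 3971 (mod 5460).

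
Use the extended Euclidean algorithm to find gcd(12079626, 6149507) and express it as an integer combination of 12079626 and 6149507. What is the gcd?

13

Repeated division:
12079626 = 1*6149507 + 5930119
6149507 = 1*5930119 + 219388
5930119 = 27*219388 + 6643
219388 = 33*6643 + 169
6643 = 39*169 + 52
169 = 3*52 + 13
52 = 4*13 + 0
gcd(12079626, 6149507) = 13.
Express as a combination:
13 = 169 − 3·52
13 = −3·6643 + 118·169
13 = 118·219388 − 3897·6643
13 = −3897·5930119 + 105337·219388
13 = 105337·6149507 − 109234·5930119
13 = −109234·12079626 + 214571·6149507
So 13 = (-109234)·12079626 + (214571)·6149507.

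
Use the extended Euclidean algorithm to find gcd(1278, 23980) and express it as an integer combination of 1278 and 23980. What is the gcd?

2

Repeated division:
23980 = 18·1278 + 976
1278 = 1·976 + 302
976 = 3·302 + 70
302 = 4·70 + 22
70 = 3·22 + 4
22 = 5·4 + 2
4 = 2·2 + 0
gcd(1278, 23980) = 2.
Back-substituting:
2 = 22 − 5·4
2 = −5·70 + 16·22
2 = 16·302 − 69·70
2 = −69·976 + 223·302
2 = 223·1278 − 292·976
2 = −292·23980 + 5479·1278
So 2 = (-292)·23980 + (5479)·1278.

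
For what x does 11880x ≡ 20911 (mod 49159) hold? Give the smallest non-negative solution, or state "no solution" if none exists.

First find gcd(11880, 49159):
49159 = 4·11880 + 1639
11880 = 7·1639 + 407
1639 = 4·407 + 11
407 = 37·11 + 0
gcd = 11 and 11 | 20911, so solutions exist. Divide through by 11: 1080x ≡ 1901 (mod 4469).
Now find 1080⁻¹ mod 4469:
4469 = 4*1080 + 149
1080 = 7*149 + 37
149 = 4*37 + 1
37 = 37*1 + 0
Back-substitute:
1 = 149 − 4·37
1 = −4·1080 + 29·149
1 = 29·4469 − 120·1080
So 1080·(-120) ≡ 1 (mod 4469), i.e. 1080⁻¹ ≡ 4349.
Then x ≡ 4349·1901 ≡ 4268 (mod 4469); the smallest non-negative solution is x = 4268.

4268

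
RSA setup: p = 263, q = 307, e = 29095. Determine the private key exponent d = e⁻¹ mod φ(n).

φ(n) = (p−1)(q−1) = 262·306 = 80172.
Need d with 29095·d ≡ 1 (mod 80172). Apply the extended Euclidean algorithm:
80172 = 2×29095 + 21982
29095 = 1×21982 + 7113
21982 = 3×7113 + 643
7113 = 11×643 + 40
643 = 16×40 + 3
40 = 13×3 + 1
3 = 3×1 + 0
Back-substitute:
1 = 40 − 13·3
1 = −13·643 + 209·40
1 = 209·7113 − 2312·643
1 = −2312·21982 + 7145·7113
1 = 7145·29095 − 9457·21982
1 = −9457·80172 + 26059·29095
So 29095·26059 ≡ 1 (mod 80172), hence d = 26059.

26059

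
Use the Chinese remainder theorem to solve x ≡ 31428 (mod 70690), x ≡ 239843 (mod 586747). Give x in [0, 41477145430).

21882969208

Write x = 31428 + 70690·k. Then 70690·k ≡ 239843 − 31428 ≡ 208415 (mod 586747).
Need 70690⁻¹ mod 586747. Extended Euclid on (586747, 70690):
586747 = 8*70690 + 21227
70690 = 3*21227 + 7009
21227 = 3*7009 + 200
7009 = 35*200 + 9
200 = 22*9 + 2
9 = 4*2 + 1
2 = 2*1 + 0
Back-substitute:
1 = 9 − 4·2
1 = −4·200 + 89·9
1 = 89·7009 − 3119·200
1 = −3119·21227 + 9446·7009
1 = 9446·70690 − 31457·21227
1 = −31457·586747 + 261102·70690
70690⁻¹ ≡ 261102 (mod 586747), so k ≡ 261102·208415 ≡ 309562 (mod 586747).
x = 31428 + 70690·309562 = 21882969208.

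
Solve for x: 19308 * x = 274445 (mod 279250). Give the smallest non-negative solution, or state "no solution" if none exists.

gcd(19308, 279250):
279250 = 14×19308 + 8938
19308 = 2×8938 + 1432
8938 = 6×1432 + 346
1432 = 4×346 + 48
346 = 7×48 + 10
48 = 4×10 + 8
10 = 1×8 + 2
8 = 4×2 + 0
gcd = 2, but 2 ∤ 274445, so the congruence has no solution.

no solution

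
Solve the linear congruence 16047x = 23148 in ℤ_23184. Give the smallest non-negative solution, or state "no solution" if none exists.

1556

First find gcd(16047, 23184):
23184 = 1·16047 + 7137
16047 = 2·7137 + 1773
7137 = 4·1773 + 45
1773 = 39·45 + 18
45 = 2·18 + 9
18 = 2·9 + 0
gcd = 9 and 9 | 23148, so solutions exist. Divide through by 9: 1783x ≡ 2572 (mod 2576).
Now find 1783⁻¹ mod 2576:
2576 = 1×1783 + 793
1783 = 2×793 + 197
793 = 4×197 + 5
197 = 39×5 + 2
5 = 2×2 + 1
2 = 2×1 + 0
Back-substitute:
1 = 5 − 2·2
1 = −2·197 + 79·5
1 = 79·793 − 318·197
1 = −318·1783 + 715·793
1 = 715·2576 − 1033·1783
So 1783·(-1033) ≡ 1 (mod 2576), i.e. 1783⁻¹ ≡ 1543.
Then x ≡ 1543·2572 ≡ 1556 (mod 2576); the smallest non-negative solution is x = 1556.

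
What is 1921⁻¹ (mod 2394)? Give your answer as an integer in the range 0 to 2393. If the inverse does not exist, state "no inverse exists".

Extended Euclidean algorithm:
2394 = 1·1921 + 473
1921 = 4·473 + 29
473 = 16·29 + 9
29 = 3·9 + 2
9 = 4·2 + 1
2 = 2·1 + 0
Since gcd(1921, 2394) = 1, back-substitute to write 1 as a combination:
1 = 9 − 4·2
1 = −4·29 + 13·9
1 = 13·473 − 212·29
1 = −212·1921 + 861·473
1 = 861·2394 − 1073·1921
Thus 1921·(-1073) ≡ 1 (mod 2394); reducing, -1073 mod 2394 = 1321.

1321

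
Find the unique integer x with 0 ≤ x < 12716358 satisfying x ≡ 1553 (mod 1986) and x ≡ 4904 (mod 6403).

4557437

Write x = 1553 + 1986·k. Then 1986·k ≡ 4904 − 1553 ≡ 3351 (mod 6403).
Need 1986⁻¹ mod 6403. Extended Euclid on (6403, 1986):
6403 = 3*1986 + 445
1986 = 4*445 + 206
445 = 2*206 + 33
206 = 6*33 + 8
33 = 4*8 + 1
8 = 8*1 + 0
Back-substitute:
1 = 33 − 4·8
1 = −4·206 + 25·33
1 = 25·445 − 54·206
1 = −54·1986 + 241·445
1 = 241·6403 − 777·1986
1986⁻¹ ≡ 5626 (mod 6403), so k ≡ 5626·3351 ≡ 2294 (mod 6403).
x = 1553 + 1986·2294 = 4557437.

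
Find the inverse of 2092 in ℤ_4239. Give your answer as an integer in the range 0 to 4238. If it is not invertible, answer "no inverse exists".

2158

Apply the Euclidean algorithm to 4239 and 2092:
4239 = 2*2092 + 55
2092 = 38*55 + 2
55 = 27*2 + 1
2 = 2*1 + 0
gcd = 1, so the inverse exists. Back-substitute:
1 = 55 − 27·2
1 = −27·2092 + 1027·55
1 = 1027·4239 − 2081·2092
Thus 2092·(-2081) ≡ 1 (mod 4239); reducing, -2081 mod 4239 = 2158.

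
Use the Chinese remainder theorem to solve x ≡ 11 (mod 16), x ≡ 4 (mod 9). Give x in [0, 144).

139

Write x = 11 + 16·k. Then 16·k ≡ 4 − 11 ≡ 2 (mod 9).
Need 16⁻¹ mod 9. Extended Euclid on (9, 7):
9 = 1·7 + 2
7 = 3·2 + 1
2 = 2·1 + 0
Back-substitute:
1 = 7 − 3·2
1 = −3·9 + 4·7
16⁻¹ ≡ 4 (mod 9), so k ≡ 4·2 ≡ 8 (mod 9).
x = 11 + 16·8 = 139.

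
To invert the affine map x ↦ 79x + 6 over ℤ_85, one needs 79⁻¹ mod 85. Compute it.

14

Run Euclid on (85, 79):
85 = 1×79 + 6
79 = 13×6 + 1
6 = 6×1 + 0
Since gcd(79, 85) = 1, back-substitute to write 1 as a combination:
1 = 79 − 13·6
1 = −13·85 + 14·79
So 79·14 ≡ 1 (mod 85).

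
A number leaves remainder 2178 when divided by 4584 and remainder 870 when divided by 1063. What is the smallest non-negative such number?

2743410

Write x = 2178 + 4584·k. Then 4584·k ≡ 870 − 2178 ≡ 818 (mod 1063).
Need 4584⁻¹ mod 1063. Extended Euclid on (1063, 332):
1063 = 3*332 + 67
332 = 4*67 + 64
67 = 1*64 + 3
64 = 21*3 + 1
3 = 3*1 + 0
Back-substitute:
1 = 64 − 21·3
1 = −21·67 + 22·64
1 = 22·332 − 109·67
1 = −109·1063 + 349·332
4584⁻¹ ≡ 349 (mod 1063), so k ≡ 349·818 ≡ 598 (mod 1063).
x = 2178 + 4584·598 = 2743410.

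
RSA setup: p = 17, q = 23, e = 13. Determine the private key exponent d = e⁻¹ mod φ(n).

325

φ(n) = (p−1)(q−1) = 16·22 = 352.
Need d with 13·d ≡ 1 (mod 352). Apply the extended Euclidean algorithm:
352 = 27×13 + 1
13 = 13×1 + 0
Back-substitute:
1 = 352 − 27·13
So 13·(-27) ≡ 1 (mod 352), hence d ≡ -27 ≡ 325 (mod 352).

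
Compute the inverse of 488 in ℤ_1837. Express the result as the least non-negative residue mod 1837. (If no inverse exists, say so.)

Extended Euclidean algorithm:
1837 = 3×488 + 373
488 = 1×373 + 115
373 = 3×115 + 28
115 = 4×28 + 3
28 = 9×3 + 1
3 = 3×1 + 0
Since gcd(488, 1837) = 1, back-substitute to write 1 as a combination:
1 = 28 − 9·3
1 = −9·115 + 37·28
1 = 37·373 − 120·115
1 = −120·488 + 157·373
1 = 157·1837 − 591·488
Hence 488⁻¹ ≡ -591 ≡ 1246 (mod 1837).

1246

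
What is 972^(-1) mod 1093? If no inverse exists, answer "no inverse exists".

822

Extended Euclidean algorithm:
1093 = 1*972 + 121
972 = 8*121 + 4
121 = 30*4 + 1
4 = 4*1 + 0
Since gcd(972, 1093) = 1, back-substitute to write 1 as a combination:
1 = 121 − 30·4
1 = −30·972 + 241·121
1 = 241·1093 − 271·972
Hence 972⁻¹ ≡ -271 ≡ 822 (mod 1093).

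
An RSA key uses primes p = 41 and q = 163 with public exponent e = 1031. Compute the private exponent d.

φ(n) = (p−1)(q−1) = 40·162 = 6480.
Need d with 1031·d ≡ 1 (mod 6480). Apply the extended Euclidean algorithm:
6480 = 6×1031 + 294
1031 = 3×294 + 149
294 = 1×149 + 145
149 = 1×145 + 4
145 = 36×4 + 1
4 = 4×1 + 0
Back-substitute:
1 = 145 − 36·4
1 = −36·149 + 37·145
1 = 37·294 − 73·149
1 = −73·1031 + 256·294
1 = 256·6480 − 1609·1031
So 1031·(-1609) ≡ 1 (mod 6480), hence d ≡ -1609 ≡ 4871 (mod 6480).

4871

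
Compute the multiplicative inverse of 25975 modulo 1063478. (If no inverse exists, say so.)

1037193

Run Euclid on (1063478, 25975):
1063478 = 40·25975 + 24478
25975 = 1·24478 + 1497
24478 = 16·1497 + 526
1497 = 2·526 + 445
526 = 1·445 + 81
445 = 5·81 + 40
81 = 2·40 + 1
40 = 40·1 + 0
Since gcd(25975, 1063478) = 1, back-substitute to write 1 as a combination:
1 = 81 − 2·40
1 = −2·445 + 11·81
1 = 11·526 − 13·445
1 = −13·1497 + 37·526
1 = 37·24478 − 605·1497
1 = −605·25975 + 642·24478
1 = 642·1063478 − 26285·25975
Hence 25975⁻¹ ≡ -26285 ≡ 1037193 (mod 1063478).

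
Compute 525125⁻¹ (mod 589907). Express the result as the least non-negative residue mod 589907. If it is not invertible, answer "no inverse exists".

408014

Extended Euclidean algorithm:
589907 = 1·525125 + 64782
525125 = 8·64782 + 6869
64782 = 9·6869 + 2961
6869 = 2·2961 + 947
2961 = 3·947 + 120
947 = 7·120 + 107
120 = 1·107 + 13
107 = 8·13 + 3
13 = 4·3 + 1
3 = 3·1 + 0
Since gcd(525125, 589907) = 1, back-substitute to write 1 as a combination:
1 = 13 − 4·3
1 = −4·107 + 33·13
1 = 33·120 − 37·107
1 = −37·947 + 292·120
1 = 292·2961 − 913·947
1 = −913·6869 + 2118·2961
1 = 2118·64782 − 19975·6869
1 = −19975·525125 + 161918·64782
1 = 161918·589907 − 181893·525125
So 525125·(-181893) ≡ 1 (mod 589907), and -181893 ≡ 408014 (mod 589907).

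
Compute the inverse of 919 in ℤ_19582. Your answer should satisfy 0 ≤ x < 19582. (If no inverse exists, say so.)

6435

Extended Euclidean algorithm:
19582 = 21×919 + 283
919 = 3×283 + 70
283 = 4×70 + 3
70 = 23×3 + 1
3 = 3×1 + 0
The gcd is 1. Working backward:
1 = 70 − 23·3
1 = −23·283 + 93·70
1 = 93·919 − 302·283
1 = −302·19582 + 6435·919
So 919·6435 ≡ 1 (mod 19582).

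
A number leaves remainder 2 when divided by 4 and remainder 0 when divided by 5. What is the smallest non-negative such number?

10

Write x = 2 + 4·k. Then 4·k ≡ 0 − 2 ≡ 3 (mod 5).
Need 4⁻¹ mod 5. Extended Euclid on (5, 4):
5 = 1*4 + 1
4 = 4*1 + 0
Back-substitute:
1 = 5 − 4
4⁻¹ ≡ 4 (mod 5), so k ≡ 4·3 ≡ 2 (mod 5).
x = 2 + 4·2 = 10.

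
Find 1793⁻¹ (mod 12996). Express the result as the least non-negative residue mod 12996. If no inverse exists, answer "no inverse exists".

4001

Apply the Euclidean algorithm to 12996 and 1793:
12996 = 7×1793 + 445
1793 = 4×445 + 13
445 = 34×13 + 3
13 = 4×3 + 1
3 = 3×1 + 0
gcd = 1, so the inverse exists. Back-substitute:
1 = 13 − 4·3
1 = −4·445 + 137·13
1 = 137·1793 − 552·445
1 = −552·12996 + 4001·1793
So 1793·4001 ≡ 1 (mod 12996).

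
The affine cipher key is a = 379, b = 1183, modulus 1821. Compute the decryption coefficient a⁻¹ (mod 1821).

gcd(1821, 379) by repeated division:
1821 = 4·379 + 305
379 = 1·305 + 74
305 = 4·74 + 9
74 = 8·9 + 2
9 = 4·2 + 1
2 = 2·1 + 0
gcd = 1, so the inverse exists. Back-substitute:
1 = 9 − 4·2
1 = −4·74 + 33·9
1 = 33·305 − 136·74
1 = −136·379 + 169·305
1 = 169·1821 − 812·379
So 379·(-812) ≡ 1 (mod 1821), and -812 ≡ 1009 (mod 1821).

1009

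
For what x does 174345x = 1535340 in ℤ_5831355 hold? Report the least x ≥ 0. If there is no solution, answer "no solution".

First find gcd(174345, 5831355):
5831355 = 33×174345 + 77970
174345 = 2×77970 + 18405
77970 = 4×18405 + 4350
18405 = 4×4350 + 1005
4350 = 4×1005 + 330
1005 = 3×330 + 15
330 = 22×15 + 0
gcd = 15 and 15 | 1535340, so solutions exist. Divide through by 15: 11623x ≡ 102356 (mod 388757).
Now find 11623⁻¹ mod 388757:
388757 = 33×11623 + 5198
11623 = 2×5198 + 1227
5198 = 4×1227 + 290
1227 = 4×290 + 67
290 = 4×67 + 22
67 = 3×22 + 1
22 = 22×1 + 0
Back-substitute:
1 = 67 − 3·22
1 = −3·290 + 13·67
1 = 13·1227 − 55·290
1 = −55·5198 + 233·1227
1 = 233·11623 − 521·5198
1 = −521·388757 + 17426·11623
So 11623⁻¹ ≡ 17426 (mod 388757).
Then x ≡ 17426·102356 ≡ 38540 (mod 388757); the smallest non-negative solution is x = 38540.

38540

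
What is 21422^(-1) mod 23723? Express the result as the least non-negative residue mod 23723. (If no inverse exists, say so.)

Run Euclid on (23723, 21422):
23723 = 1·21422 + 2301
21422 = 9·2301 + 713
2301 = 3·713 + 162
713 = 4·162 + 65
162 = 2·65 + 32
65 = 2·32 + 1
32 = 32·1 + 0
The gcd is 1. Working backward:
1 = 65 − 2·32
1 = −2·162 + 5·65
1 = 5·713 − 22·162
1 = −22·2301 + 71·713
1 = 71·21422 − 661·2301
1 = −661·23723 + 732·21422
So 21422·732 ≡ 1 (mod 23723).

732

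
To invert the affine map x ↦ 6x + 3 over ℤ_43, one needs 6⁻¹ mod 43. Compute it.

36

Extended Euclidean algorithm:
43 = 7×6 + 1
6 = 6×1 + 0
gcd = 1, so the inverse exists. Back-substitute:
1 = 43 − 7·6
Thus 6·(-7) ≡ 1 (mod 43); reducing, -7 mod 43 = 36.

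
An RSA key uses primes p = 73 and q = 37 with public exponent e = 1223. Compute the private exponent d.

1367

φ(n) = (p−1)(q−1) = 72·36 = 2592.
Need d with 1223·d ≡ 1 (mod 2592). Apply the extended Euclidean algorithm:
2592 = 2*1223 + 146
1223 = 8*146 + 55
146 = 2*55 + 36
55 = 1*36 + 19
36 = 1*19 + 17
19 = 1*17 + 2
17 = 8*2 + 1
2 = 2*1 + 0
Back-substitute:
1 = 17 − 8·2
1 = −8·19 + 9·17
1 = 9·36 − 17·19
1 = −17·55 + 26·36
1 = 26·146 − 69·55
1 = −69·1223 + 578·146
1 = 578·2592 − 1225·1223
So 1223·(-1225) ≡ 1 (mod 2592), hence d ≡ -1225 ≡ 1367 (mod 2592).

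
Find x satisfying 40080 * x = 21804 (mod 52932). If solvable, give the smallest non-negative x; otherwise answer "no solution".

First find gcd(40080, 52932):
52932 = 1·40080 + 12852
40080 = 3·12852 + 1524
12852 = 8·1524 + 660
1524 = 2·660 + 204
660 = 3·204 + 48
204 = 4·48 + 12
48 = 4·12 + 0
gcd = 12 and 12 | 21804, so solutions exist. Divide through by 12: 3340x ≡ 1817 (mod 4411).
Now find 3340⁻¹ mod 4411:
4411 = 1*3340 + 1071
3340 = 3*1071 + 127
1071 = 8*127 + 55
127 = 2*55 + 17
55 = 3*17 + 4
17 = 4*4 + 1
4 = 4*1 + 0
Back-substitute:
1 = 17 − 4·4
1 = −4·55 + 13·17
1 = 13·127 − 30·55
1 = −30·1071 + 253·127
1 = 253·3340 − 789·1071
1 = −789·4411 + 1042·3340
So 3340⁻¹ ≡ 1042 (mod 4411).
Then x ≡ 1042·1817 ≡ 995 (mod 4411); the smallest non-negative solution is x = 995.

995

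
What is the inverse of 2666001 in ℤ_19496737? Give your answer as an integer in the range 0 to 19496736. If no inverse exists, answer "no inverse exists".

no inverse exists

Euclidean algorithm on 19496737, 2666001:
19496737 = 7·2666001 + 834730
2666001 = 3·834730 + 161811
834730 = 5·161811 + 25675
161811 = 6·25675 + 7761
25675 = 3·7761 + 2392
7761 = 3·2392 + 585
2392 = 4·585 + 52
585 = 11·52 + 13
52 = 4·13 + 0
The gcd is 13, not 1, hence no inverse exists.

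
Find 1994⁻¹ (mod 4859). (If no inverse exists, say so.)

Apply the Euclidean algorithm to 4859 and 1994:
4859 = 2*1994 + 871
1994 = 2*871 + 252
871 = 3*252 + 115
252 = 2*115 + 22
115 = 5*22 + 5
22 = 4*5 + 2
5 = 2*2 + 1
2 = 2*1 + 0
gcd = 1, so the inverse exists. Back-substitute:
1 = 5 − 2·2
1 = −2·22 + 9·5
1 = 9·115 − 47·22
1 = −47·252 + 103·115
1 = 103·871 − 356·252
1 = −356·1994 + 815·871
1 = 815·4859 − 1986·1994
Hence 1994⁻¹ ≡ -1986 ≡ 2873 (mod 4859).

2873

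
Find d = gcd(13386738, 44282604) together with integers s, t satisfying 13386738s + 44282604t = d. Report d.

Apply Euclid's algorithm to 44282604 and 13386738:
44282604 = 3×13386738 + 4122390
13386738 = 3×4122390 + 1019568
4122390 = 4×1019568 + 44118
1019568 = 23×44118 + 4854
44118 = 9×4854 + 432
4854 = 11×432 + 102
432 = 4×102 + 24
102 = 4×24 + 6
24 = 4×6 + 0
gcd(13386738, 44282604) = 6.
Working backward:
6 = 102 − 4·24
6 = −4·432 + 17·102
6 = 17·4854 − 191·432
6 = −191·44118 + 1736·4854
6 = 1736·1019568 − 40119·44118
6 = −40119·4122390 + 162212·1019568
6 = 162212·13386738 − 526755·4122390
6 = −526755·44282604 + 1742477·13386738
So 6 = (-526755)·44282604 + (1742477)·13386738.

6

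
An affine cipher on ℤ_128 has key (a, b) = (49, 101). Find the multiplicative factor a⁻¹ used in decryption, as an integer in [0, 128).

81

gcd(128, 49) by repeated division:
128 = 2×49 + 30
49 = 1×30 + 19
30 = 1×19 + 11
19 = 1×11 + 8
11 = 1×8 + 3
8 = 2×3 + 2
3 = 1×2 + 1
2 = 2×1 + 0
The gcd is 1. Working backward:
1 = 3 − 2
1 = −8 + 3·3
1 = 3·11 − 4·8
1 = −4·19 + 7·11
1 = 7·30 − 11·19
1 = −11·49 + 18·30
1 = 18·128 − 47·49
Hence 49⁻¹ ≡ -47 ≡ 81 (mod 128).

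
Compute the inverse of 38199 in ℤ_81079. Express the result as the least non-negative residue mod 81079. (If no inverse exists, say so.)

69959

Apply the Euclidean algorithm to 81079 and 38199:
81079 = 2×38199 + 4681
38199 = 8×4681 + 751
4681 = 6×751 + 175
751 = 4×175 + 51
175 = 3×51 + 22
51 = 2×22 + 7
22 = 3×7 + 1
7 = 7×1 + 0
The gcd is 1. Working backward:
1 = 22 − 3·7
1 = −3·51 + 7·22
1 = 7·175 − 24·51
1 = −24·751 + 103·175
1 = 103·4681 − 642·751
1 = −642·38199 + 5239·4681
1 = 5239·81079 − 11120·38199
Hence 38199⁻¹ ≡ -11120 ≡ 69959 (mod 81079).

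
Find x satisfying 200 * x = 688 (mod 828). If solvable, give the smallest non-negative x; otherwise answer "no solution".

First find gcd(200, 828):
828 = 4×200 + 28
200 = 7×28 + 4
28 = 7×4 + 0
gcd = 4 and 4 | 688, so solutions exist. Divide through by 4: 50x ≡ 172 (mod 207).
Now find 50⁻¹ mod 207:
207 = 4·50 + 7
50 = 7·7 + 1
7 = 7·1 + 0
Back-substitute:
1 = 50 − 7·7
1 = −7·207 + 29·50
So 50⁻¹ ≡ 29 (mod 207).
Then x ≡ 29·172 ≡ 20 (mod 207); the smallest non-negative solution is x = 20.

20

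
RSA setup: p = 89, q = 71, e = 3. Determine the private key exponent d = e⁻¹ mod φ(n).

φ(n) = (p−1)(q−1) = 88·70 = 6160.
Need d with 3·d ≡ 1 (mod 6160). Apply the extended Euclidean algorithm:
6160 = 2053*3 + 1
3 = 3*1 + 0
Back-substitute:
1 = 6160 − 2053·3
So 3·(-2053) ≡ 1 (mod 6160), hence d ≡ -2053 ≡ 4107 (mod 6160).

4107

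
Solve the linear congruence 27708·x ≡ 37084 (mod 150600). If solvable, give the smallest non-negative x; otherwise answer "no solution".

no solution

gcd(27708, 150600):
150600 = 5·27708 + 12060
27708 = 2·12060 + 3588
12060 = 3·3588 + 1296
3588 = 2·1296 + 996
1296 = 1·996 + 300
996 = 3·300 + 96
300 = 3·96 + 12
96 = 8·12 + 0
gcd = 12, but 12 ∤ 37084, so the congruence has no solution.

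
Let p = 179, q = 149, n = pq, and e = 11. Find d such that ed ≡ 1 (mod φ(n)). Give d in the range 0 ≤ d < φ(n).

φ(n) = (p−1)(q−1) = 178·148 = 26344.
Need d with 11·d ≡ 1 (mod 26344). Apply the extended Euclidean algorithm:
26344 = 2394×11 + 10
11 = 1×10 + 1
10 = 10×1 + 0
Back-substitute:
1 = 11 − 10
1 = −26344 + 2395·11
So 11·2395 ≡ 1 (mod 26344), hence d = 2395.

2395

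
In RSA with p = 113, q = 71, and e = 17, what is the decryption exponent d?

5073

φ(n) = (p−1)(q−1) = 112·70 = 7840.
Need d with 17·d ≡ 1 (mod 7840). Apply the extended Euclidean algorithm:
7840 = 461*17 + 3
17 = 5*3 + 2
3 = 1*2 + 1
2 = 2*1 + 0
Back-substitute:
1 = 3 − 2
1 = −17 + 6·3
1 = 6·7840 − 2767·17
So 17·(-2767) ≡ 1 (mod 7840), hence d ≡ -2767 ≡ 5073 (mod 7840).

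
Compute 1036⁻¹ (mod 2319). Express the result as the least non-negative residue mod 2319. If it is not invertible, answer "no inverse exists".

Extended Euclidean algorithm:
2319 = 2*1036 + 247
1036 = 4*247 + 48
247 = 5*48 + 7
48 = 6*7 + 6
7 = 1*6 + 1
6 = 6*1 + 0
The gcd is 1. Working backward:
1 = 7 − 6
1 = −48 + 7·7
1 = 7·247 − 36·48
1 = −36·1036 + 151·247
1 = 151·2319 − 338·1036
Hence 1036⁻¹ ≡ -338 ≡ 1981 (mod 2319).

1981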